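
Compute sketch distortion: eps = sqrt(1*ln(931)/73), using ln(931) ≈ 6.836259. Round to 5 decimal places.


ln(931) ≈ 6.836259.
1*ln(N)/m ≈ 1*6.836259/73 ≈ 0.09364738.
eps = sqrt(0.09364738) ≈ 0.3060186 ≈ 0.30602.

0.30602


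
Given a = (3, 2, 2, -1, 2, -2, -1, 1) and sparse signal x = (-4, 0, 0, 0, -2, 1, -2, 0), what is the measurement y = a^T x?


Non-zero terms: ['3*-4', '2*-2', '-2*1', '-1*-2']
Products: [-12, -4, -2, 2]
y = sum = -16.

-16


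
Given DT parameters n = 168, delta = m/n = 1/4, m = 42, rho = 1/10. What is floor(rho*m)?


m = 1/4*168 = 42.
rho = 1/10.
rho*m = 1/10*42 = 4.2.
k = floor(4.2) = 4.

4


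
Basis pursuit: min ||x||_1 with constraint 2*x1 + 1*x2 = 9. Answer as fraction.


Axis intercepts:
  x1 = 9/2, x2 = 0: L1 = 9/2
  x1 = 0, x2 = 9: L1 = 9
x* = (9/2, 0)
||x*||_1 = 9/2.

9/2


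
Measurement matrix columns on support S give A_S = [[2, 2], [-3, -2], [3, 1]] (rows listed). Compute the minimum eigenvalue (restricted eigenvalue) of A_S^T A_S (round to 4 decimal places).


A_S^T A_S = [[22, 13], [13, 9]].
trace = 31.
det = 29.
disc = trace^2 - 4*det = 961 - 4*29 = 845.
sqrt(845) ≈ 29.068884.
lam_min = (31 - sqrt(845))/2 ≈ (31 - 29.068884)/2 = 0.965558 ≈ 0.9656.

0.9656


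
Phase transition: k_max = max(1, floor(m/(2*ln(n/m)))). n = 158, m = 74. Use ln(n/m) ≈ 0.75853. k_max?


n/m = 158/74 = 79/37.
ln(n/m) ≈ 0.75853.
2*ln(n/m) ≈ 1.51706.
m/(2*ln(n/m)) ≈ 74/1.51706 ≈ 48.7786.
floor = 48.
k_max = max(1, 48) = 48.

48


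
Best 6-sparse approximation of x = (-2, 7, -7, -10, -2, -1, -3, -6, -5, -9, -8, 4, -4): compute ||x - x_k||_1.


Sorted |x_i| descending: [10, 9, 8, 7, 7, 6, 5, 4, 4, 3, 2, 2, 1]
Keep top 6: [10, 9, 8, 7, 7, 6]
Tail entries: [5, 4, 4, 3, 2, 2, 1]
L1 error = sum of tail = 21.

21


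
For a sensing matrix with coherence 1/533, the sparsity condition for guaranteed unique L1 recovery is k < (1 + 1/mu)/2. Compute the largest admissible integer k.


1/mu = 533.
1 + 1/mu = 534.
(1 + 1/mu)/2 = 267 is an integer and the inequality is strict, so k_max = 267 - 1 = 266.

266


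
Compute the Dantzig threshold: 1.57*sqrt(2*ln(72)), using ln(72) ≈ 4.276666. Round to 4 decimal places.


ln(72) ≈ 4.276666.
2*ln(n) ≈ 8.553332.
sqrt(2*ln(n)) ≈ sqrt(8.553332) ≈ 2.924608.
threshold ≈ 1.57*2.924608 = 4.59163456 ≈ 4.5916.

4.5916


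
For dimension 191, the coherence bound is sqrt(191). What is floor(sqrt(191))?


13^2 = 169 <= 191 < 196 = 14^2, so 13 <= sqrt(191) < 14.
floor(sqrt(191)) = 13.

13


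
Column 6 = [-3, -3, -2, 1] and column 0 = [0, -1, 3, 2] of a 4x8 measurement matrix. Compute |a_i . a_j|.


Inner product: -3*0 + -3*-1 + -2*3 + 1*2
Products: [0, 3, -6, 2]
Sum = -1.
|dot| = 1.

1


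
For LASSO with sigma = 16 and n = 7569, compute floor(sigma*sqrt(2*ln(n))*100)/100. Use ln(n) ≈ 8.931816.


ln(7569) ≈ 8.931816.
2*ln(n) ≈ 17.863632.
sqrt(2*ln(n)) ≈ sqrt(17.863632) ≈ 4.226539.
lambda ≈ 16*4.226539 = 67.624624.
floor(lambda*100)/100 = 67.62.

67.62


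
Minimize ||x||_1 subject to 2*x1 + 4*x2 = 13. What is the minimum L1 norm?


Axis intercepts:
  x1 = 13/2, x2 = 0: L1 = 13/2
  x1 = 0, x2 = 13/4: L1 = 13/4
x* = (0, 13/4)
||x*||_1 = 13/4.

13/4


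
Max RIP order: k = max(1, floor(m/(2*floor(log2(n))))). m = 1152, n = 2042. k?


floor(log2(2042)) = 10.
2*10 = 20.
m/(2*floor(log2(n))) = 1152/20 ≈ 57.6.
floor = 57.
k = max(1, 57) = 57.

57


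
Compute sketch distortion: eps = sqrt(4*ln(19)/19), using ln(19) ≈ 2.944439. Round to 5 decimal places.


ln(19) ≈ 2.944439.
4*ln(N)/m ≈ 4*2.944439/19 ≈ 0.61988189.
eps = sqrt(0.61988189) ≈ 0.7873258 ≈ 0.78733.

0.78733


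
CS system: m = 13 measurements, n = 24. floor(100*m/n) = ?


100*m/n = 100*13/24 ≈ 54.1667.
floor = 54.

54


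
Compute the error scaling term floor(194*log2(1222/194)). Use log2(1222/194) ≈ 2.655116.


log2(n/k) = log2(1222/194) ≈ 2.655116.
k*log2(n/k) ≈ 194*2.655116 = 515.092504.
floor(515.092504) = 515.

515


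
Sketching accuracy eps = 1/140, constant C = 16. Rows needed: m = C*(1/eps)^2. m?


1/eps = 140.
(1/eps)^2 = 19600.
m = 16*19600 = 313600.

313600


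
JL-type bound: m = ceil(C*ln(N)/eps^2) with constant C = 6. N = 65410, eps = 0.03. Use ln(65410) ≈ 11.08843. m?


ln(65410) ≈ 11.08843.
eps^2 = 0.03^2 = 0.0009.
C*ln(N)/eps^2 ≈ 6*11.08843/0.0009 ≈ 73922.8667.
m = ceil(73922.8667) = 73923.

73923


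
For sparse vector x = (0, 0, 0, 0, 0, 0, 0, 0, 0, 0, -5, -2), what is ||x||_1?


Non-zero entries: [(10, -5), (11, -2)]
Absolute values: [5, 2]
||x||_1 = sum = 7.

7


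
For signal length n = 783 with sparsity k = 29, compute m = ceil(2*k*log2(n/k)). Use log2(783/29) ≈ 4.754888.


log2(n/k) = log2(783/29) ≈ 4.754888.
2*k*log2(n/k) ≈ 2*29*4.754888 = 275.783504.
m = ceil(275.783504) = 276.

276


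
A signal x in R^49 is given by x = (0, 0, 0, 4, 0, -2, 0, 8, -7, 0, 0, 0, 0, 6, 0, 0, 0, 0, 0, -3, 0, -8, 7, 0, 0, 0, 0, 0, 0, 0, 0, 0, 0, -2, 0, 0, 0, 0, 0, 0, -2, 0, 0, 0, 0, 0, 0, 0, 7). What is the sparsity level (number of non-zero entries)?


Non-zero positions: [3, 5, 7, 8, 13, 19, 21, 22, 33, 40, 48].
Sparsity = 11.

11


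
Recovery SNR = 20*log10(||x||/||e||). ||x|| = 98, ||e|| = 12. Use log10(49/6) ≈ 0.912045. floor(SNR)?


||x||/||e|| = 98/12 = 49/6.
log10(49/6) ≈ 0.912045.
20*log10(||x||/||e||) ≈ 20*0.912045 = 18.2409.
floor(18.2409) = 18.

18


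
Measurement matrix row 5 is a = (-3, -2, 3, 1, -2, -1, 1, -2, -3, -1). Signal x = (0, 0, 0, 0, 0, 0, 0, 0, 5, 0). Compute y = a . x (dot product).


Non-zero terms: ['-3*5']
Products: [-15]
y = sum = -15.

-15


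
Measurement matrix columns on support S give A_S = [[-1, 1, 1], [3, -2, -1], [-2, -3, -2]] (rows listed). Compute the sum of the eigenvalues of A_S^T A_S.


Sum of eigenvalues of A_S^T A_S = trace(A_S^T A_S) = sum of squared column norms of A_S.
A_S^T A_S diagonal: [14, 14, 6].
trace = 14 + 14 + 6 = 34.

34


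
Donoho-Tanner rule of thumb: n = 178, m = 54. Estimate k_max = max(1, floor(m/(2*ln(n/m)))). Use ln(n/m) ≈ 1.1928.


n/m = 178/54 = 89/27.
ln(n/m) ≈ 1.1928.
2*ln(n/m) ≈ 2.3856.
m/(2*ln(n/m)) ≈ 54/2.3856 ≈ 22.6358.
floor = 22.
k_max = max(1, 22) = 22.

22


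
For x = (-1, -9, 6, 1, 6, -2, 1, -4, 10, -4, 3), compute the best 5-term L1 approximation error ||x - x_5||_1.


Sorted |x_i| descending: [10, 9, 6, 6, 4, 4, 3, 2, 1, 1, 1]
Keep top 5: [10, 9, 6, 6, 4]
Tail entries: [4, 3, 2, 1, 1, 1]
L1 error = sum of tail = 12.

12


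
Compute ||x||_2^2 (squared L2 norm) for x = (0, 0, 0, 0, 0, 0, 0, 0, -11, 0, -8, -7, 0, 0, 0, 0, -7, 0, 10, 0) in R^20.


Non-zero entries: [(8, -11), (10, -8), (11, -7), (16, -7), (18, 10)]
Squares: [121, 64, 49, 49, 100]
||x||_2^2 = sum = 383.

383


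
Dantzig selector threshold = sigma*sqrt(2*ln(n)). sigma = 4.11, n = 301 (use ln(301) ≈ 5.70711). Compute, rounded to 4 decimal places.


ln(301) ≈ 5.70711.
2*ln(n) ≈ 11.41422.
sqrt(2*ln(n)) ≈ sqrt(11.41422) ≈ 3.378494.
threshold ≈ 4.11*3.378494 = 13.88561034 ≈ 13.8856.

13.8856


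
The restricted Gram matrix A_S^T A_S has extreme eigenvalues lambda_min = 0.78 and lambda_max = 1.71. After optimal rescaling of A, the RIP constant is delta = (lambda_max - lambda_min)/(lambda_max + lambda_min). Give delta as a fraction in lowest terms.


lambda_max - lambda_min = 1.71 - 0.78 = 0.93.
lambda_max + lambda_min = 1.71 + 0.78 = 2.49.
delta = 0.93/2.49 = 93/249 = 31/83.

31/83


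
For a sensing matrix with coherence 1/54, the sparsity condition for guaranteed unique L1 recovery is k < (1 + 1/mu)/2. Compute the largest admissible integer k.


1/mu = 54.
1 + 1/mu = 55.
(1 + 1/mu)/2 = 27.5 is not an integer, so k_max = floor(27.5) = 27.

27


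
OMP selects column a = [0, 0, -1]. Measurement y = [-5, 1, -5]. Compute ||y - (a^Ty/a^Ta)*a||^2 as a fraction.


a^T a = 1.
a^T y = 5.
coeff = 5/1 = 5.
||r||^2 = 26.

26


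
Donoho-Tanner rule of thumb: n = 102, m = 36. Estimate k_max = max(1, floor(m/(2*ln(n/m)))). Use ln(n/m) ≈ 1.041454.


n/m = 102/36 = 17/6.
ln(n/m) ≈ 1.041454.
2*ln(n/m) ≈ 2.082908.
m/(2*ln(n/m)) ≈ 36/2.082908 ≈ 17.2835.
floor = 17.
k_max = max(1, 17) = 17.

17


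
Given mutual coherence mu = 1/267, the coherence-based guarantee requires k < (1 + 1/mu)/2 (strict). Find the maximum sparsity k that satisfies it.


1/mu = 267.
1 + 1/mu = 268.
(1 + 1/mu)/2 = 134 is an integer and the inequality is strict, so k_max = 134 - 1 = 133.

133


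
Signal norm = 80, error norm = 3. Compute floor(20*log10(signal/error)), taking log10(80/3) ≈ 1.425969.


||x||/||e|| = 80/3.
log10(80/3) ≈ 1.425969.
20*log10(||x||/||e||) ≈ 20*1.425969 = 28.51938.
floor(28.51938) = 28.

28


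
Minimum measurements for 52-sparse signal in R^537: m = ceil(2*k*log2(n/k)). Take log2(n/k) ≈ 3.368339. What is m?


log2(n/k) = log2(537/52) ≈ 3.368339.
2*k*log2(n/k) ≈ 2*52*3.368339 = 350.307256.
m = ceil(350.307256) = 351.

351


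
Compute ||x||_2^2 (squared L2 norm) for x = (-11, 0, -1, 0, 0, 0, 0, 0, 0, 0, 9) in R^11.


Non-zero entries: [(0, -11), (2, -1), (10, 9)]
Squares: [121, 1, 81]
||x||_2^2 = sum = 203.

203


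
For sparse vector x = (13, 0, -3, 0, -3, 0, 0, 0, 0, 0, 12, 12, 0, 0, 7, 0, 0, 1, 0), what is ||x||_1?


Non-zero entries: [(0, 13), (2, -3), (4, -3), (10, 12), (11, 12), (14, 7), (17, 1)]
Absolute values: [13, 3, 3, 12, 12, 7, 1]
||x||_1 = sum = 51.

51


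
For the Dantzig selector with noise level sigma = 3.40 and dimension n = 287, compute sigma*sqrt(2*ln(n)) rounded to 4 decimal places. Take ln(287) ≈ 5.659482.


ln(287) ≈ 5.659482.
2*ln(n) ≈ 11.318964.
sqrt(2*ln(n)) ≈ sqrt(11.318964) ≈ 3.364367.
threshold ≈ 3.40*3.364367 = 11.4388478 ≈ 11.4388.

11.4388


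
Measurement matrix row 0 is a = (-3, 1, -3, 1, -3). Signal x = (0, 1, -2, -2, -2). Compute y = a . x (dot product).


Non-zero terms: ['1*1', '-3*-2', '1*-2', '-3*-2']
Products: [1, 6, -2, 6]
y = sum = 11.

11


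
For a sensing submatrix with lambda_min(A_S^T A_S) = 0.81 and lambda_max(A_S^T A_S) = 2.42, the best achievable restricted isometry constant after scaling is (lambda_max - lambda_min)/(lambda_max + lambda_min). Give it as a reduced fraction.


lambda_max - lambda_min = 2.42 - 0.81 = 1.61.
lambda_max + lambda_min = 2.42 + 0.81 = 3.23.
delta = 1.61/3.23 = 161/323.

161/323


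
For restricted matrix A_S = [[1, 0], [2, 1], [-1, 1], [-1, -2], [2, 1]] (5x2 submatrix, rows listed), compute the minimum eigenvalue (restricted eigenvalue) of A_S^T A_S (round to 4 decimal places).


A_S^T A_S = [[11, 5], [5, 7]].
trace = 18.
det = 52.
disc = trace^2 - 4*det = 324 - 4*52 = 116.
sqrt(116) ≈ 10.770330.
lam_min = (18 - sqrt(116))/2 ≈ (18 - 10.770330)/2 = 3.614835 ≈ 3.6148.

3.6148


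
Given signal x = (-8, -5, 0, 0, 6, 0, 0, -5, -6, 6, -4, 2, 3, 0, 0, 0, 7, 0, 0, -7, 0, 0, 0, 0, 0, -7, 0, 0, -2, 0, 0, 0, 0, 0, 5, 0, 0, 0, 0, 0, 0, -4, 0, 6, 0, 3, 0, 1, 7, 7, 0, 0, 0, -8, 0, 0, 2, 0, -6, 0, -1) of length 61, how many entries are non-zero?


Non-zero positions: [0, 1, 4, 7, 8, 9, 10, 11, 12, 16, 19, 25, 28, 34, 41, 43, 45, 47, 48, 49, 53, 56, 58, 60].
Sparsity = 24.

24


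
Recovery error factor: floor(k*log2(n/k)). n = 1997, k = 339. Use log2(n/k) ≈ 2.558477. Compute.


log2(n/k) = log2(1997/339) ≈ 2.558477.
k*log2(n/k) ≈ 339*2.558477 = 867.323703.
floor(867.323703) = 867.

867


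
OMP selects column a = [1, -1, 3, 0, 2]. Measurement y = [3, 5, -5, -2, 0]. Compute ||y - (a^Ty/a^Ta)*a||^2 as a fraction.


a^T a = 15.
a^T y = -17.
coeff = -17/15 = -17/15.
||r||^2 = 656/15.

656/15


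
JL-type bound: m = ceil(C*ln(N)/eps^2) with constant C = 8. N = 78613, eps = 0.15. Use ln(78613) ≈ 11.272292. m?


ln(78613) ≈ 11.272292.
eps^2 = 0.15^2 = 0.0225.
C*ln(N)/eps^2 ≈ 8*11.272292/0.0225 ≈ 4007.926.
m = ceil(4007.926) = 4008.

4008


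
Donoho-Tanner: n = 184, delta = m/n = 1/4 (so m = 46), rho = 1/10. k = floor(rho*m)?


m = 1/4*184 = 46.
rho = 1/10.
rho*m = 1/10*46 = 4.6.
k = floor(4.6) = 4.

4


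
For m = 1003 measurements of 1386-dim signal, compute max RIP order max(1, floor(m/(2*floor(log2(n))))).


floor(log2(1386)) = 10.
2*10 = 20.
m/(2*floor(log2(n))) = 1003/20 ≈ 50.15.
floor = 50.
k = max(1, 50) = 50.

50


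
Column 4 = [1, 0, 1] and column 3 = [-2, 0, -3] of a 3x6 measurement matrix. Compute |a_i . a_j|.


Inner product: 1*-2 + 0*0 + 1*-3
Products: [-2, 0, -3]
Sum = -5.
|dot| = 5.

5


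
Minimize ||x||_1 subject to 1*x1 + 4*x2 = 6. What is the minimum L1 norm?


Axis intercepts:
  x1 = 6, x2 = 0: L1 = 6
  x1 = 0, x2 = 3/2: L1 = 3/2
x* = (0, 3/2)
||x*||_1 = 3/2.

3/2


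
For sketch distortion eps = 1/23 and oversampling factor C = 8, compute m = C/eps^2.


1/eps = 23.
(1/eps)^2 = 529.
m = 8*529 = 4232.

4232


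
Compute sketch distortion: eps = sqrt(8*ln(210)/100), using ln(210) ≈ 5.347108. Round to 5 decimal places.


ln(210) ≈ 5.347108.
8*ln(N)/m ≈ 8*5.347108/100 ≈ 0.42776864.
eps = sqrt(0.42776864) ≈ 0.6540402 ≈ 0.65404.

0.65404


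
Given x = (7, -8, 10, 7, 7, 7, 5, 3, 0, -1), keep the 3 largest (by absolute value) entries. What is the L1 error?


Sorted |x_i| descending: [10, 8, 7, 7, 7, 7, 5, 3, 1, 0]
Keep top 3: [10, 8, 7]
Tail entries: [7, 7, 7, 5, 3, 1, 0]
L1 error = sum of tail = 30.

30


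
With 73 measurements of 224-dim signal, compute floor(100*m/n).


100*m/n = 100*73/224 ≈ 32.5893.
floor = 32.

32


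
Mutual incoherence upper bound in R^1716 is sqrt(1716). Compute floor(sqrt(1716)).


41^2 = 1681 <= 1716 < 1764 = 42^2, so 41 <= sqrt(1716) < 42.
floor(sqrt(1716)) = 41.

41


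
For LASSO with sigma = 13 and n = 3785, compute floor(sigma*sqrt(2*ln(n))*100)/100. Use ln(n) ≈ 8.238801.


ln(3785) ≈ 8.238801.
2*ln(n) ≈ 16.477602.
sqrt(2*ln(n)) ≈ sqrt(16.477602) ≈ 4.059261.
lambda ≈ 13*4.059261 = 52.770393.
floor(lambda*100)/100 = 52.77.

52.77


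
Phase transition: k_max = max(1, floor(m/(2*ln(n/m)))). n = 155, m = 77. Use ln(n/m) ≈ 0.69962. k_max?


n/m = 155/77.
ln(n/m) ≈ 0.69962.
2*ln(n/m) ≈ 1.39924.
m/(2*ln(n/m)) ≈ 77/1.39924 ≈ 55.0299.
floor = 55.
k_max = max(1, 55) = 55.

55


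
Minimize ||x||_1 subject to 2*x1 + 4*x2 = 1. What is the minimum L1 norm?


Axis intercepts:
  x1 = 1/2, x2 = 0: L1 = 1/2
  x1 = 0, x2 = 1/4: L1 = 1/4
x* = (0, 1/4)
||x*||_1 = 1/4.

1/4


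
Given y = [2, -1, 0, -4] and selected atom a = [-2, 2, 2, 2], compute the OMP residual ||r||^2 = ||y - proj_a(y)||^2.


a^T a = 16.
a^T y = -14.
coeff = -14/16 = -7/8.
||r||^2 = 35/4.

35/4


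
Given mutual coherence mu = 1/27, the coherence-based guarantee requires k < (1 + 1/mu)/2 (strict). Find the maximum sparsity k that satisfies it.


1/mu = 27.
1 + 1/mu = 28.
(1 + 1/mu)/2 = 14 is an integer and the inequality is strict, so k_max = 14 - 1 = 13.

13


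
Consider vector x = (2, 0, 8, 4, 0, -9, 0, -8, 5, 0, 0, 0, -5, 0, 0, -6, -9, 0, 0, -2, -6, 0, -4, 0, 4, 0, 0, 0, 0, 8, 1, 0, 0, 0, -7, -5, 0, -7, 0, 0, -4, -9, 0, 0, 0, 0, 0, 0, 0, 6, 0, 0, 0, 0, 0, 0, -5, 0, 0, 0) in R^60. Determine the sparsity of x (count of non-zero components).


Non-zero positions: [0, 2, 3, 5, 7, 8, 12, 15, 16, 19, 20, 22, 24, 29, 30, 34, 35, 37, 40, 41, 49, 56].
Sparsity = 22.

22


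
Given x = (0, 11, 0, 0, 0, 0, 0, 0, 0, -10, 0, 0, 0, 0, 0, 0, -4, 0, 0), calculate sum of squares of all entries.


Non-zero entries: [(1, 11), (9, -10), (16, -4)]
Squares: [121, 100, 16]
||x||_2^2 = sum = 237.

237


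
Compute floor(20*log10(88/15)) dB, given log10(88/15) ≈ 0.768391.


||x||/||e|| = 88/15.
log10(88/15) ≈ 0.768391.
20*log10(||x||/||e||) ≈ 20*0.768391 = 15.36782.
floor(15.36782) = 15.

15


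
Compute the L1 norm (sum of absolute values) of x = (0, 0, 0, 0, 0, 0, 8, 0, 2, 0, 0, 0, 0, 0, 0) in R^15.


Non-zero entries: [(6, 8), (8, 2)]
Absolute values: [8, 2]
||x||_1 = sum = 10.

10


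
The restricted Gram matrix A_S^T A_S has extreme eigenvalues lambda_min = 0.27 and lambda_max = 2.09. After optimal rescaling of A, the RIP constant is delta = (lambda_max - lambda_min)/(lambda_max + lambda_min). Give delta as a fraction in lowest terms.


lambda_max - lambda_min = 2.09 - 0.27 = 1.82.
lambda_max + lambda_min = 2.09 + 0.27 = 2.36.
delta = 1.82/2.36 = 182/236 = 91/118.

91/118


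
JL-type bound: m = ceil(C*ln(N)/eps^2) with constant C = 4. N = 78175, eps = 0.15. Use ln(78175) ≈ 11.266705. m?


ln(78175) ≈ 11.266705.
eps^2 = 0.15^2 = 0.0225.
C*ln(N)/eps^2 ≈ 4*11.266705/0.0225 ≈ 2002.9698.
m = ceil(2002.9698) = 2003.

2003


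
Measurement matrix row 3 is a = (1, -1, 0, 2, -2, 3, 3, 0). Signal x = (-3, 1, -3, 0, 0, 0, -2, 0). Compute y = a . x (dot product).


Non-zero terms: ['1*-3', '-1*1', '0*-3', '3*-2']
Products: [-3, -1, 0, -6]
y = sum = -10.

-10


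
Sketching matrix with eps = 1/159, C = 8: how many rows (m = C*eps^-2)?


1/eps = 159.
(1/eps)^2 = 25281.
m = 8*25281 = 202248.

202248


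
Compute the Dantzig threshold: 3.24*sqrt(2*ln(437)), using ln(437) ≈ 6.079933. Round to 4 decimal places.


ln(437) ≈ 6.079933.
2*ln(n) ≈ 12.159866.
sqrt(2*ln(n)) ≈ sqrt(12.159866) ≈ 3.4871.
threshold ≈ 3.24*3.4871 = 11.298204 ≈ 11.2982.

11.2982


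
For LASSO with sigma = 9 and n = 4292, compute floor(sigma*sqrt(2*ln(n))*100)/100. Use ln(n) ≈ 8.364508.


ln(4292) ≈ 8.364508.
2*ln(n) ≈ 16.729016.
sqrt(2*ln(n)) ≈ sqrt(16.729016) ≈ 4.090112.
lambda ≈ 9*4.090112 = 36.811008.
floor(lambda*100)/100 = 36.81.

36.81


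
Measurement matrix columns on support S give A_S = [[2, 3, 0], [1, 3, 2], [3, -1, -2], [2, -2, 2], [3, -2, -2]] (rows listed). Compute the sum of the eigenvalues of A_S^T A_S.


Sum of eigenvalues of A_S^T A_S = trace(A_S^T A_S) = sum of squared column norms of A_S.
A_S^T A_S diagonal: [27, 27, 16].
trace = 27 + 27 + 16 = 70.

70


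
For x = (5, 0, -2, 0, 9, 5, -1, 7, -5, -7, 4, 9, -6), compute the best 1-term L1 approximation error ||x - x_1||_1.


Sorted |x_i| descending: [9, 9, 7, 7, 6, 5, 5, 5, 4, 2, 1, 0, 0]
Keep top 1: [9]
Tail entries: [9, 7, 7, 6, 5, 5, 5, 4, 2, 1, 0, 0]
L1 error = sum of tail = 51.

51


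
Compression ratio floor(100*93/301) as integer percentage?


100*m/n = 100*93/301 ≈ 30.897.
floor = 30.

30


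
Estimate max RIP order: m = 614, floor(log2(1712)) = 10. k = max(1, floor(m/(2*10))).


floor(log2(1712)) = 10.
2*10 = 20.
m/(2*floor(log2(n))) = 614/20 ≈ 30.7.
floor = 30.
k = max(1, 30) = 30.

30


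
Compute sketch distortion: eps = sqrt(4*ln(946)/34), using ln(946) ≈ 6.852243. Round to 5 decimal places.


ln(946) ≈ 6.852243.
4*ln(N)/m ≈ 4*6.852243/34 ≈ 0.80614624.
eps = sqrt(0.80614624) ≈ 0.8978565 ≈ 0.89786.

0.89786


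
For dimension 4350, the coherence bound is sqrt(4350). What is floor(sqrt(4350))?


65^2 = 4225 <= 4350 < 4356 = 66^2, so 65 <= sqrt(4350) < 66.
floor(sqrt(4350)) = 65.

65


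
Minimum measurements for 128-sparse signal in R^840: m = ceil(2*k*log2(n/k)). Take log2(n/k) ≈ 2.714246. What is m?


log2(n/k) = log2(840/128) ≈ 2.714246.
2*k*log2(n/k) ≈ 2*128*2.714246 = 694.846976.
m = ceil(694.846976) = 695.

695


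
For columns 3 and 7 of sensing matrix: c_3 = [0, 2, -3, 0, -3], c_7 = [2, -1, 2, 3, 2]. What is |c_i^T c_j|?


Inner product: 0*2 + 2*-1 + -3*2 + 0*3 + -3*2
Products: [0, -2, -6, 0, -6]
Sum = -14.
|dot| = 14.

14


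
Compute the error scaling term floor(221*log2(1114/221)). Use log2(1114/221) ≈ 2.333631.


log2(n/k) = log2(1114/221) ≈ 2.333631.
k*log2(n/k) ≈ 221*2.333631 = 515.732451.
floor(515.732451) = 515.

515


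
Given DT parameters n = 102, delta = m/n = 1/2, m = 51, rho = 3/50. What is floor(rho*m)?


m = 1/2*102 = 51.
rho = 3/50.
rho*m = 3/50*51 = 3.06.
k = floor(3.06) = 3.

3


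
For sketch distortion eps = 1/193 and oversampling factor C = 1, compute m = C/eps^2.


1/eps = 193.
(1/eps)^2 = 37249.
m = 1*37249 = 37249.

37249


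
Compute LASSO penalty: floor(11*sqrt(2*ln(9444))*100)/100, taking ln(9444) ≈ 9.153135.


ln(9444) ≈ 9.153135.
2*ln(n) ≈ 18.30627.
sqrt(2*ln(n)) ≈ sqrt(18.30627) ≈ 4.278583.
lambda ≈ 11*4.278583 = 47.064413.
floor(lambda*100)/100 = 47.06.

47.06


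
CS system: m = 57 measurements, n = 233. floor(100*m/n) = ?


100*m/n = 100*57/233 ≈ 24.4635.
floor = 24.

24


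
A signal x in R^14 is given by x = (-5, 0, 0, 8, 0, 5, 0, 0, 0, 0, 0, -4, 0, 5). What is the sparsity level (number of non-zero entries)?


Non-zero positions: [0, 3, 5, 11, 13].
Sparsity = 5.

5


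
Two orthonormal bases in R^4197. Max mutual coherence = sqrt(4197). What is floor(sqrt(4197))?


64^2 = 4096 <= 4197 < 4225 = 65^2, so 64 <= sqrt(4197) < 65.
floor(sqrt(4197)) = 64.

64


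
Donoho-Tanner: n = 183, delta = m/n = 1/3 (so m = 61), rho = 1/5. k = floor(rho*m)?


m = 1/3*183 = 61.
rho = 1/5.
rho*m = 1/5*61 = 12.2.
k = floor(12.2) = 12.

12


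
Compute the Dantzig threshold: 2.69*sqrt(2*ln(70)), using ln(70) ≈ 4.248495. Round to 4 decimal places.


ln(70) ≈ 4.248495.
2*ln(n) ≈ 8.49699.
sqrt(2*ln(n)) ≈ sqrt(8.49699) ≈ 2.91496.
threshold ≈ 2.69*2.91496 = 7.8412424 ≈ 7.8412.

7.8412


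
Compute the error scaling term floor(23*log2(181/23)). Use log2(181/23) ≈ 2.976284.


log2(n/k) = log2(181/23) ≈ 2.976284.
k*log2(n/k) ≈ 23*2.976284 = 68.454532.
floor(68.454532) = 68.

68


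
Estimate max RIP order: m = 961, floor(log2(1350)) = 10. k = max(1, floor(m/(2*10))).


floor(log2(1350)) = 10.
2*10 = 20.
m/(2*floor(log2(n))) = 961/20 ≈ 48.05.
floor = 48.
k = max(1, 48) = 48.

48


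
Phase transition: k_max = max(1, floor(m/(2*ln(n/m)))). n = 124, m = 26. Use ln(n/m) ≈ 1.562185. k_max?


n/m = 124/26 = 62/13.
ln(n/m) ≈ 1.562185.
2*ln(n/m) ≈ 3.12437.
m/(2*ln(n/m)) ≈ 26/3.12437 ≈ 8.3217.
floor = 8.
k_max = max(1, 8) = 8.

8


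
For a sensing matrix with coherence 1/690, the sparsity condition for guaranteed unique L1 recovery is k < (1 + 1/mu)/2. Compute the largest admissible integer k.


1/mu = 690.
1 + 1/mu = 691.
(1 + 1/mu)/2 = 345.5 is not an integer, so k_max = floor(345.5) = 345.

345


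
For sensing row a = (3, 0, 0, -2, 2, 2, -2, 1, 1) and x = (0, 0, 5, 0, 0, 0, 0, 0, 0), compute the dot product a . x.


Non-zero terms: ['0*5']
Products: [0]
y = sum = 0.

0


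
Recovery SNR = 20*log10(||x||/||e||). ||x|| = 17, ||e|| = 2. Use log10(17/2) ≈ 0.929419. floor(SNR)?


||x||/||e|| = 17/2.
log10(17/2) ≈ 0.929419.
20*log10(||x||/||e||) ≈ 20*0.929419 = 18.58838.
floor(18.58838) = 18.

18


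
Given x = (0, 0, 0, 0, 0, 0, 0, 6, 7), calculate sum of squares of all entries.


Non-zero entries: [(7, 6), (8, 7)]
Squares: [36, 49]
||x||_2^2 = sum = 85.

85


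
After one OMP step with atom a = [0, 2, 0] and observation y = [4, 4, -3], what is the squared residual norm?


a^T a = 4.
a^T y = 8.
coeff = 8/4 = 2.
||r||^2 = 25.

25


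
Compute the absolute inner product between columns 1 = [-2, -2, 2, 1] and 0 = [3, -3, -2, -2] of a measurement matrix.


Inner product: -2*3 + -2*-3 + 2*-2 + 1*-2
Products: [-6, 6, -4, -2]
Sum = -6.
|dot| = 6.

6


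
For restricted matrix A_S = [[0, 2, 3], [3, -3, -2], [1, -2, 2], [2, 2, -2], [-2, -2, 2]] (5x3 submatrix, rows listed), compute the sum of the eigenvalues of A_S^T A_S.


Sum of eigenvalues of A_S^T A_S = trace(A_S^T A_S) = sum of squared column norms of A_S.
A_S^T A_S diagonal: [18, 25, 25].
trace = 18 + 25 + 25 = 68.

68


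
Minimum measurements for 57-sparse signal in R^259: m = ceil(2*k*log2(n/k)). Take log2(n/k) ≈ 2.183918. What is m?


log2(n/k) = log2(259/57) ≈ 2.183918.
2*k*log2(n/k) ≈ 2*57*2.183918 = 248.966652.
m = ceil(248.966652) = 249.

249


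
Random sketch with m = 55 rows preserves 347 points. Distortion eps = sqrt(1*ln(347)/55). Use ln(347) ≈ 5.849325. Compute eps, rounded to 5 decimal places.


ln(347) ≈ 5.849325.
1*ln(N)/m ≈ 1*5.849325/55 ≈ 0.10635136.
eps = sqrt(0.10635136) ≈ 0.3261156 ≈ 0.32612.

0.32612


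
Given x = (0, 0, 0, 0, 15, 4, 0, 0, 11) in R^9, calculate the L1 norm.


Non-zero entries: [(4, 15), (5, 4), (8, 11)]
Absolute values: [15, 4, 11]
||x||_1 = sum = 30.

30


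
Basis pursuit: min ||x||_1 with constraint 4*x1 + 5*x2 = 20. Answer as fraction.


Axis intercepts:
  x1 = 5, x2 = 0: L1 = 5
  x1 = 0, x2 = 4: L1 = 4
x* = (0, 4)
||x*||_1 = 4.

4


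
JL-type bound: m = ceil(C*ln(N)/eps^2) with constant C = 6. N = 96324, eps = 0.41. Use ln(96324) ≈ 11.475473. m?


ln(96324) ≈ 11.475473.
eps^2 = 0.41^2 = 0.1681.
C*ln(N)/eps^2 ≈ 6*11.475473/0.1681 ≈ 409.5945.
m = ceil(409.5945) = 410.

410


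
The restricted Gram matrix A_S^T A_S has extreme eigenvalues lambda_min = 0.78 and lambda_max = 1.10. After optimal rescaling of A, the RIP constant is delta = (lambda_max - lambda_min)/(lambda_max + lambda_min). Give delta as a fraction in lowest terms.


lambda_max - lambda_min = 1.10 - 0.78 = 0.32.
lambda_max + lambda_min = 1.10 + 0.78 = 1.88.
delta = 0.32/1.88 = 32/188 = 8/47.

8/47


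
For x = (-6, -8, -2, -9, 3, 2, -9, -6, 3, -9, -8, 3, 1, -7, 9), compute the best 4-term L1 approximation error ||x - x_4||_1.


Sorted |x_i| descending: [9, 9, 9, 9, 8, 8, 7, 6, 6, 3, 3, 3, 2, 2, 1]
Keep top 4: [9, 9, 9, 9]
Tail entries: [8, 8, 7, 6, 6, 3, 3, 3, 2, 2, 1]
L1 error = sum of tail = 49.

49


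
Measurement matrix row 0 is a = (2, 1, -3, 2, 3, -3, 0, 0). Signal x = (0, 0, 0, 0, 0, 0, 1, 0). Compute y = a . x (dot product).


Non-zero terms: ['0*1']
Products: [0]
y = sum = 0.

0


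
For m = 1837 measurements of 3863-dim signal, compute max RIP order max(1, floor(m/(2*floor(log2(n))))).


floor(log2(3863)) = 11.
2*11 = 22.
m/(2*floor(log2(n))) = 1837/22 ≈ 83.5.
floor = 83.
k = max(1, 83) = 83.

83


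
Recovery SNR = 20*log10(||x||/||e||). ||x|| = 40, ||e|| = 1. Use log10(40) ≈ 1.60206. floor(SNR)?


||x||/||e|| = 40/1 = 40.
log10(40) ≈ 1.60206.
20*log10(||x||/||e||) ≈ 20*1.60206 = 32.0412.
floor(32.0412) = 32.

32


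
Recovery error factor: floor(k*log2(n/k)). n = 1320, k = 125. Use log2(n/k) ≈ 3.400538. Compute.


log2(n/k) = log2(1320/125) ≈ 3.400538.
k*log2(n/k) ≈ 125*3.400538 = 425.06725.
floor(425.06725) = 425.

425


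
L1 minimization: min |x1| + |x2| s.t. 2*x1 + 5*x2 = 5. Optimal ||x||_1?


Axis intercepts:
  x1 = 5/2, x2 = 0: L1 = 5/2
  x1 = 0, x2 = 1: L1 = 1
x* = (0, 1)
||x*||_1 = 1.

1


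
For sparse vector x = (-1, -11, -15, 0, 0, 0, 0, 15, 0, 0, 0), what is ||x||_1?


Non-zero entries: [(0, -1), (1, -11), (2, -15), (7, 15)]
Absolute values: [1, 11, 15, 15]
||x||_1 = sum = 42.

42


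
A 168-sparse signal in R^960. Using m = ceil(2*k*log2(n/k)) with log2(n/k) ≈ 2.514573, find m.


log2(n/k) = log2(960/168) ≈ 2.514573.
2*k*log2(n/k) ≈ 2*168*2.514573 = 844.896528.
m = ceil(844.896528) = 845.

845


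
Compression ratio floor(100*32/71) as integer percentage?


100*m/n = 100*32/71 ≈ 45.0704.
floor = 45.

45


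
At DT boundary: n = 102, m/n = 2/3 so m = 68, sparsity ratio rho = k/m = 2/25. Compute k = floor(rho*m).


m = 2/3*102 = 68.
rho = 2/25.
rho*m = 2/25*68 = 5.44.
k = floor(5.44) = 5.

5


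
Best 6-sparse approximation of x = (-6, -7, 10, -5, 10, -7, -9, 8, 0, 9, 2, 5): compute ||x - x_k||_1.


Sorted |x_i| descending: [10, 10, 9, 9, 8, 7, 7, 6, 5, 5, 2, 0]
Keep top 6: [10, 10, 9, 9, 8, 7]
Tail entries: [7, 6, 5, 5, 2, 0]
L1 error = sum of tail = 25.

25


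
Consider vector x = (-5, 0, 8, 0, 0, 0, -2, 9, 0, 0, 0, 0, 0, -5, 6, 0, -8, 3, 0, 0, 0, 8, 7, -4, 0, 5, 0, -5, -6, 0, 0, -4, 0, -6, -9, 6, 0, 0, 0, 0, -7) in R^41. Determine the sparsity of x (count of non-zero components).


Non-zero positions: [0, 2, 6, 7, 13, 14, 16, 17, 21, 22, 23, 25, 27, 28, 31, 33, 34, 35, 40].
Sparsity = 19.

19


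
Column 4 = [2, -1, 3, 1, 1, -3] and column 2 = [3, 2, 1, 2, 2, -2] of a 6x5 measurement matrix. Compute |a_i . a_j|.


Inner product: 2*3 + -1*2 + 3*1 + 1*2 + 1*2 + -3*-2
Products: [6, -2, 3, 2, 2, 6]
Sum = 17.
|dot| = 17.

17


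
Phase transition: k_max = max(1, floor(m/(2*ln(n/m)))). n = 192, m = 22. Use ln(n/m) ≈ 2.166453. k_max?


n/m = 192/22 = 96/11.
ln(n/m) ≈ 2.166453.
2*ln(n/m) ≈ 4.332906.
m/(2*ln(n/m)) ≈ 22/4.332906 ≈ 5.0774.
floor = 5.
k_max = max(1, 5) = 5.

5


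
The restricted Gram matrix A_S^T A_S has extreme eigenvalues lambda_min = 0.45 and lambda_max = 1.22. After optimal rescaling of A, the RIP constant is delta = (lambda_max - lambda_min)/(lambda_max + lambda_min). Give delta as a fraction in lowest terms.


lambda_max - lambda_min = 1.22 - 0.45 = 0.77.
lambda_max + lambda_min = 1.22 + 0.45 = 1.67.
delta = 0.77/1.67 = 77/167.

77/167


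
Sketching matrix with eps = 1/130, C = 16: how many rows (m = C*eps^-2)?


1/eps = 130.
(1/eps)^2 = 16900.
m = 16*16900 = 270400.

270400


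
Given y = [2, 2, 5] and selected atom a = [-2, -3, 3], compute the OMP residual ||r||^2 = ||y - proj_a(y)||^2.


a^T a = 22.
a^T y = 5.
coeff = 5/22 = 5/22.
||r||^2 = 701/22.

701/22


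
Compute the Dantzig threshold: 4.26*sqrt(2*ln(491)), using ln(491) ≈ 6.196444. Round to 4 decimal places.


ln(491) ≈ 6.196444.
2*ln(n) ≈ 12.392888.
sqrt(2*ln(n)) ≈ sqrt(12.392888) ≈ 3.520353.
threshold ≈ 4.26*3.520353 = 14.99670378 ≈ 14.9967.

14.9967


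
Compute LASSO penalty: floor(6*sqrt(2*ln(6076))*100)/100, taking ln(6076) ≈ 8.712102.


ln(6076) ≈ 8.712102.
2*ln(n) ≈ 17.424204.
sqrt(2*ln(n)) ≈ sqrt(17.424204) ≈ 4.174231.
lambda ≈ 6*4.174231 = 25.045386.
floor(lambda*100)/100 = 25.04.

25.04


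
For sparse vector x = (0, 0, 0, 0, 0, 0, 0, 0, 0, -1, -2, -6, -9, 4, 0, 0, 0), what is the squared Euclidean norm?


Non-zero entries: [(9, -1), (10, -2), (11, -6), (12, -9), (13, 4)]
Squares: [1, 4, 36, 81, 16]
||x||_2^2 = sum = 138.

138


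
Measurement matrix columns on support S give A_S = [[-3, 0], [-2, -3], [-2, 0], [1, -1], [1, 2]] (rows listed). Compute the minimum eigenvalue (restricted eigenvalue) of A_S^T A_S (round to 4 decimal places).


A_S^T A_S = [[19, 7], [7, 14]].
trace = 33.
det = 217.
disc = trace^2 - 4*det = 1089 - 4*217 = 221.
sqrt(221) ≈ 14.866069.
lam_min = (33 - sqrt(221))/2 ≈ (33 - 14.866069)/2 = 9.0669655 ≈ 9.0670.

9.0670


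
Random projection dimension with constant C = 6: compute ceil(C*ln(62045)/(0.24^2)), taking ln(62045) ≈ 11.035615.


ln(62045) ≈ 11.035615.
eps^2 = 0.24^2 = 0.0576.
C*ln(N)/eps^2 ≈ 6*11.035615/0.0576 ≈ 1149.5432.
m = ceil(1149.5432) = 1150.

1150


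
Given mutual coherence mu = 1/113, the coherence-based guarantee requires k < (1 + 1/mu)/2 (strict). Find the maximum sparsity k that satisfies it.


1/mu = 113.
1 + 1/mu = 114.
(1 + 1/mu)/2 = 57 is an integer and the inequality is strict, so k_max = 57 - 1 = 56.

56


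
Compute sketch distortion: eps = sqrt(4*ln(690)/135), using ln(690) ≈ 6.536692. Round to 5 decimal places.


ln(690) ≈ 6.536692.
4*ln(N)/m ≈ 4*6.536692/135 ≈ 0.19367976.
eps = sqrt(0.19367976) ≈ 0.4400906 ≈ 0.44009.

0.44009


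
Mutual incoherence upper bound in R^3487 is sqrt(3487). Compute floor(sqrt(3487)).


59^2 = 3481 <= 3487 < 3600 = 60^2, so 59 <= sqrt(3487) < 60.
floor(sqrt(3487)) = 59.

59


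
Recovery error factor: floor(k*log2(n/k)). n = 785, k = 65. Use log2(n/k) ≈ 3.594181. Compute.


log2(n/k) = log2(785/65) ≈ 3.594181.
k*log2(n/k) ≈ 65*3.594181 = 233.621765.
floor(233.621765) = 233.

233


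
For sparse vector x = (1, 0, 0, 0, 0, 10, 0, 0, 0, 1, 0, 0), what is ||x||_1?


Non-zero entries: [(0, 1), (5, 10), (9, 1)]
Absolute values: [1, 10, 1]
||x||_1 = sum = 12.

12


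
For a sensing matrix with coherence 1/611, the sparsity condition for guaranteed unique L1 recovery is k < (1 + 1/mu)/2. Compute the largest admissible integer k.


1/mu = 611.
1 + 1/mu = 612.
(1 + 1/mu)/2 = 306 is an integer and the inequality is strict, so k_max = 306 - 1 = 305.

305


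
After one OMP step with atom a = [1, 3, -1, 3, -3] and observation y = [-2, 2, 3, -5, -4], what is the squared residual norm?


a^T a = 29.
a^T y = -2.
coeff = -2/29 = -2/29.
||r||^2 = 1678/29.

1678/29


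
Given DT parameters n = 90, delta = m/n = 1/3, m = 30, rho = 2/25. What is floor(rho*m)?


m = 1/3*90 = 30.
rho = 2/25.
rho*m = 2/25*30 = 2.4.
k = floor(2.4) = 2.

2


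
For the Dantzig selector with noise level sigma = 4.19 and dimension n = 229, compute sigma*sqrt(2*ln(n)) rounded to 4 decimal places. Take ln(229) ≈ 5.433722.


ln(229) ≈ 5.433722.
2*ln(n) ≈ 10.867444.
sqrt(2*ln(n)) ≈ sqrt(10.867444) ≈ 3.296581.
threshold ≈ 4.19*3.296581 = 13.81267439 ≈ 13.8127.

13.8127


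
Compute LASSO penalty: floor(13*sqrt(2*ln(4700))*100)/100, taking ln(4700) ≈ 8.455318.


ln(4700) ≈ 8.455318.
2*ln(n) ≈ 16.910636.
sqrt(2*ln(n)) ≈ sqrt(16.910636) ≈ 4.112254.
lambda ≈ 13*4.112254 = 53.459302.
floor(lambda*100)/100 = 53.45.

53.45


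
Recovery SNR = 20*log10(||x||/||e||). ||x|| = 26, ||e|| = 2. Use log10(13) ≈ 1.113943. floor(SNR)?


||x||/||e|| = 26/2 = 13.
log10(13) ≈ 1.113943.
20*log10(||x||/||e||) ≈ 20*1.113943 = 22.27886.
floor(22.27886) = 22.

22


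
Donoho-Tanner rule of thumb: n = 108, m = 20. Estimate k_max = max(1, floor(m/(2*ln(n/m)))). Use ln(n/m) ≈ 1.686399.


n/m = 108/20 = 27/5.
ln(n/m) ≈ 1.686399.
2*ln(n/m) ≈ 3.372798.
m/(2*ln(n/m)) ≈ 20/3.372798 ≈ 5.9298.
floor = 5.
k_max = max(1, 5) = 5.

5


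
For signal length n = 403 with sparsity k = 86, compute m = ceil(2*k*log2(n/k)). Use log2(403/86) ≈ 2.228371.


log2(n/k) = log2(403/86) ≈ 2.228371.
2*k*log2(n/k) ≈ 2*86*2.228371 = 383.279812.
m = ceil(383.279812) = 384.

384


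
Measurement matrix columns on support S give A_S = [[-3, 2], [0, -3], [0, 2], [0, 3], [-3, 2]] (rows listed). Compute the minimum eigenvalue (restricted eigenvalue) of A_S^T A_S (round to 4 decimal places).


A_S^T A_S = [[18, -12], [-12, 30]].
trace = 48.
det = 396.
disc = trace^2 - 4*det = 2304 - 4*396 = 720.
sqrt(720) ≈ 26.832816.
lam_min = (48 - sqrt(720))/2 ≈ (48 - 26.832816)/2 = 10.583592 ≈ 10.5836.

10.5836


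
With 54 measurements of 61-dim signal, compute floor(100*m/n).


100*m/n = 100*54/61 ≈ 88.5246.
floor = 88.

88


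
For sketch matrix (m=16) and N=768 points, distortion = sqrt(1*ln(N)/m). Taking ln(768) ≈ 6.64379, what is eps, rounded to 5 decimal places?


ln(768) ≈ 6.64379.
1*ln(N)/m ≈ 1*6.64379/16 ≈ 0.41523688.
eps = sqrt(0.41523688) ≈ 0.6443888 ≈ 0.64439.

0.64439


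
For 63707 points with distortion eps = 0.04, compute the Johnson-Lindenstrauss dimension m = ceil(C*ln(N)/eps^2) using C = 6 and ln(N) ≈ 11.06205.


ln(63707) ≈ 11.06205.
eps^2 = 0.04^2 = 0.0016.
C*ln(N)/eps^2 ≈ 6*11.06205/0.0016 ≈ 41482.6875.
m = ceil(41482.6875) = 41483.

41483


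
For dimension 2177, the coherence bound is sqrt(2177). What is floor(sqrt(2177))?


46^2 = 2116 <= 2177 < 2209 = 47^2, so 46 <= sqrt(2177) < 47.
floor(sqrt(2177)) = 46.

46


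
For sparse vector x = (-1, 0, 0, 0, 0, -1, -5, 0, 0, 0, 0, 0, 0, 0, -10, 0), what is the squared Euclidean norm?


Non-zero entries: [(0, -1), (5, -1), (6, -5), (14, -10)]
Squares: [1, 1, 25, 100]
||x||_2^2 = sum = 127.

127


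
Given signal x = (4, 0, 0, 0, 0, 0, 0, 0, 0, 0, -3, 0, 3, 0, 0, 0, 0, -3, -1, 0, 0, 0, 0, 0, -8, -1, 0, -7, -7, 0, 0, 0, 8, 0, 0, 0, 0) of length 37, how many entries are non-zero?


Non-zero positions: [0, 10, 12, 17, 18, 24, 25, 27, 28, 32].
Sparsity = 10.

10


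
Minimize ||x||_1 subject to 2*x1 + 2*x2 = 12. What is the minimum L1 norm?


Axis intercepts:
  x1 = 6, x2 = 0: L1 = 6
  x1 = 0, x2 = 6: L1 = 6
x* = (6, 0)
||x*||_1 = 6.

6


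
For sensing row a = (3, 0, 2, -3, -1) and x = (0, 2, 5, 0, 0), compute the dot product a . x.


Non-zero terms: ['0*2', '2*5']
Products: [0, 10]
y = sum = 10.

10


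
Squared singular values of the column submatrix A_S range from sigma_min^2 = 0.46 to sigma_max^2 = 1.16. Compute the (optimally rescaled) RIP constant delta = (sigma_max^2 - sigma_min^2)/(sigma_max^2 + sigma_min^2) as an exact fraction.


lambda_max - lambda_min = 1.16 - 0.46 = 0.70.
lambda_max + lambda_min = 1.16 + 0.46 = 1.62.
delta = 0.70/1.62 = 70/162 = 35/81.

35/81


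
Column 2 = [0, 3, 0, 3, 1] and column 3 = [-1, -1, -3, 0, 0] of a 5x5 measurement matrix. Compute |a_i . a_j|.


Inner product: 0*-1 + 3*-1 + 0*-3 + 3*0 + 1*0
Products: [0, -3, 0, 0, 0]
Sum = -3.
|dot| = 3.

3


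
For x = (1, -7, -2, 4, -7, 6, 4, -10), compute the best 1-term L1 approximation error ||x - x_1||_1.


Sorted |x_i| descending: [10, 7, 7, 6, 4, 4, 2, 1]
Keep top 1: [10]
Tail entries: [7, 7, 6, 4, 4, 2, 1]
L1 error = sum of tail = 31.

31


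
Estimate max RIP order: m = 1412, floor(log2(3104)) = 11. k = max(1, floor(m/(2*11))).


floor(log2(3104)) = 11.
2*11 = 22.
m/(2*floor(log2(n))) = 1412/22 ≈ 64.1818.
floor = 64.
k = max(1, 64) = 64.

64


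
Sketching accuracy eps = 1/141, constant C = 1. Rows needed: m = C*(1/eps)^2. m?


1/eps = 141.
(1/eps)^2 = 19881.
m = 1*19881 = 19881.

19881


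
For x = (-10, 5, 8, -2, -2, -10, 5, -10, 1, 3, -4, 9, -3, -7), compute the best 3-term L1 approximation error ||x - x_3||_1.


Sorted |x_i| descending: [10, 10, 10, 9, 8, 7, 5, 5, 4, 3, 3, 2, 2, 1]
Keep top 3: [10, 10, 10]
Tail entries: [9, 8, 7, 5, 5, 4, 3, 3, 2, 2, 1]
L1 error = sum of tail = 49.

49


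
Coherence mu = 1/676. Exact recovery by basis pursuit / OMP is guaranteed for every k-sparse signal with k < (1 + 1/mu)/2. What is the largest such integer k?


1/mu = 676.
1 + 1/mu = 677.
(1 + 1/mu)/2 = 338.5 is not an integer, so k_max = floor(338.5) = 338.

338


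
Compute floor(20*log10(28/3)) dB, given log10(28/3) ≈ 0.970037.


||x||/||e|| = 28/3.
log10(28/3) ≈ 0.970037.
20*log10(||x||/||e||) ≈ 20*0.970037 = 19.40074.
floor(19.40074) = 19.

19


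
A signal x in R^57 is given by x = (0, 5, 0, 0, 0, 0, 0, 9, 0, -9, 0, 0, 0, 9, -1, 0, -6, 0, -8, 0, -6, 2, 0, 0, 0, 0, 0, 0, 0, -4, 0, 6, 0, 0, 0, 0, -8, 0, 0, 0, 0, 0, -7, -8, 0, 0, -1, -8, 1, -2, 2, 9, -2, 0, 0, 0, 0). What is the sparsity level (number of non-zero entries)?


Non-zero positions: [1, 7, 9, 13, 14, 16, 18, 20, 21, 29, 31, 36, 42, 43, 46, 47, 48, 49, 50, 51, 52].
Sparsity = 21.

21


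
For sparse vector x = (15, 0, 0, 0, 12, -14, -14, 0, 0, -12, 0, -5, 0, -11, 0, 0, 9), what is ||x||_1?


Non-zero entries: [(0, 15), (4, 12), (5, -14), (6, -14), (9, -12), (11, -5), (13, -11), (16, 9)]
Absolute values: [15, 12, 14, 14, 12, 5, 11, 9]
||x||_1 = sum = 92.

92


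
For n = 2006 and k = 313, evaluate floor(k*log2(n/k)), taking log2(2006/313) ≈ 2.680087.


log2(n/k) = log2(2006/313) ≈ 2.680087.
k*log2(n/k) ≈ 313*2.680087 = 838.867231.
floor(838.867231) = 838.

838


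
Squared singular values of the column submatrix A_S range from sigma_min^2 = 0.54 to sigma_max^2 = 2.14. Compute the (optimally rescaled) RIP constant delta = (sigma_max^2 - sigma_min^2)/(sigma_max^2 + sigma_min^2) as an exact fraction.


lambda_max - lambda_min = 2.14 - 0.54 = 1.60.
lambda_max + lambda_min = 2.14 + 0.54 = 2.68.
delta = 1.60/2.68 = 160/268 = 40/67.

40/67


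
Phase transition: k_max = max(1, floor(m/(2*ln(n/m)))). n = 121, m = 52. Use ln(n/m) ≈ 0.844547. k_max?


n/m = 121/52.
ln(n/m) ≈ 0.844547.
2*ln(n/m) ≈ 1.689094.
m/(2*ln(n/m)) ≈ 52/1.689094 ≈ 30.7857.
floor = 30.
k_max = max(1, 30) = 30.

30


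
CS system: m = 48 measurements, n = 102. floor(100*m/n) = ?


100*m/n = 100*48/102 ≈ 47.0588.
floor = 47.

47


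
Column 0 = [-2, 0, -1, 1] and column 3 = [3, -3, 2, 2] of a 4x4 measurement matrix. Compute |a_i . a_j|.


Inner product: -2*3 + 0*-3 + -1*2 + 1*2
Products: [-6, 0, -2, 2]
Sum = -6.
|dot| = 6.

6
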